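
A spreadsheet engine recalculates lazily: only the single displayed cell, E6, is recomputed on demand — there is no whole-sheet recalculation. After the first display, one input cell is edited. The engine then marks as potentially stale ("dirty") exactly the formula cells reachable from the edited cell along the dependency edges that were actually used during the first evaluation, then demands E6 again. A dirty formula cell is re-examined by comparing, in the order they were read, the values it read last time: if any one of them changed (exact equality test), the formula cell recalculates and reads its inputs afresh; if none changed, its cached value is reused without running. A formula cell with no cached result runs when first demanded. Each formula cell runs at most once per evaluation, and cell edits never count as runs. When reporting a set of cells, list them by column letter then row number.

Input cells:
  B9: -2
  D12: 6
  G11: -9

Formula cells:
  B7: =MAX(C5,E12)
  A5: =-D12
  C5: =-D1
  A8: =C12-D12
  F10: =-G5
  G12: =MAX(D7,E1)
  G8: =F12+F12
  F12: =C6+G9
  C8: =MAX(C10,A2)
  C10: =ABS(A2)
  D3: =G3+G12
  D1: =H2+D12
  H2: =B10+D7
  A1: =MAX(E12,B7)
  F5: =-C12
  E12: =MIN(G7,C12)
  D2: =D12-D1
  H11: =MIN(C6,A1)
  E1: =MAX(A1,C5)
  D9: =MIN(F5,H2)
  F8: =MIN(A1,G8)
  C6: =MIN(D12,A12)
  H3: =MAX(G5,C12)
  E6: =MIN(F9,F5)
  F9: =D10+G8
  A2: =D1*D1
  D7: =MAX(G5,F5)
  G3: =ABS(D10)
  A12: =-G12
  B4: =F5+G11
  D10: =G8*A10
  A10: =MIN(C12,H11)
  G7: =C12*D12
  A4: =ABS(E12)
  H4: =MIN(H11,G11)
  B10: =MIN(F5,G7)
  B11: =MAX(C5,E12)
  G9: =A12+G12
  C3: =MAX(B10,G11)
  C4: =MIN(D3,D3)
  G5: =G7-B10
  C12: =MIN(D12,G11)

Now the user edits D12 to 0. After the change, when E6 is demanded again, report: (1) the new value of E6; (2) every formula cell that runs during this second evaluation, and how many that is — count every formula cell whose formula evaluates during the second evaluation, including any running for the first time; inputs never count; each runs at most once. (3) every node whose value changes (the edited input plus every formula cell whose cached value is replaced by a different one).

First evaluation (everything demanded from the output):
  C12 = MIN(6, -9) = -9
  F5 = -(-9) = 9
  G7 = -9 * 6 = -54
  B10 = MIN(9, -54) = -54
  E12 = MIN(-54, -9) = -54
  G5 = -54 - -54 = 0
  D7 = MAX(0, 9) = 9
  H2 = -54 + 9 = -45
  D1 = -45 + 6 = -39
  C5 = -(-39) = 39
  B7 = MAX(39, -54) = 39
  A1 = MAX(-54, 39) = 39
  E1 = MAX(39, 39) = 39
  G12 = MAX(9, 39) = 39
  A12 = -(39) = -39
  C6 = MIN(6, -39) = -39
  G9 = -39 + 39 = 0
  F12 = -39 + 0 = -39
  G8 = -39 + -39 = -78
  H11 = MIN(-39, 39) = -39
  A10 = MIN(-9, -39) = -39
  D10 = -78 * -39 = 3042
  F9 = 3042 + -78 = 2964
  E6 = MIN(2964, 9) = 9

Propagation after the edit:
  C12: runs — D12 6->0; result -9 (same value as before).
  F5: checked — values it read are unchanged (C12 unchanged); reused cached 9 without running.
  G7: runs — D12 6->0; result 0.
  B10: runs — G7 -54->0; result 0.
  E12: runs — G7 -54->0; result -9.
  G5: runs — G7 -54->0; B10 -54->0; result 0 (same value as before).
  D7: checked — values it read are unchanged (G5 unchanged, F5 unchanged); reused cached 9 without running.
  H2: runs — B10 -54->0; result 9.
  D1: runs — H2 -45->9; D12 6->0; result 9.
  C5: runs — D1 -39->9; result -9.
  B7: runs — C5 39->-9; E12 -54->-9; result -9.
  A1: runs — E12 -54->-9; B7 39->-9; result -9.
  E1: runs — A1 39->-9; C5 39->-9; result -9.
  G12: runs — E1 39->-9; result 9.
  A12: runs — G12 39->9; result -9.
  C6: runs — D12 6->0; A12 -39->-9; result -9.
  G9: runs — A12 -39->-9; G12 39->9; result 0 (same value as before).
  F12: runs — C6 -39->-9; result -9.
  G8: runs — F12 -39->-9; F12 -39->-9; result -18.
  H11: runs — C6 -39->-9; A1 39->-9; result -9.
  A10: runs — H11 -39->-9; result -9.
  D10: runs — G8 -78->-18; A10 -39->-9; result 162.
  F9: runs — D10 3042->162; G8 -78->-18; result 144.
  E6: runs — F9 2964->144; result 9 (same value as before).

Key observation: the cutoff stops propagation at F5 — its inputs' values are unchanged, so it reuses its cache.

New value of E6: 9.
Formula cells that run: A1, A10, A12, B7, B10, C5, C6, C12, D1, D10, E1, E6, E12, F9, F12, G5, G7, G8, G9, G12, H2, H11 — 22 in total.
Values that change: A1, A10, A12, B7, B10, C5, C6, D1, D10, D12, E1, E12, F9, F12, G7, G8, G12, H2, H11.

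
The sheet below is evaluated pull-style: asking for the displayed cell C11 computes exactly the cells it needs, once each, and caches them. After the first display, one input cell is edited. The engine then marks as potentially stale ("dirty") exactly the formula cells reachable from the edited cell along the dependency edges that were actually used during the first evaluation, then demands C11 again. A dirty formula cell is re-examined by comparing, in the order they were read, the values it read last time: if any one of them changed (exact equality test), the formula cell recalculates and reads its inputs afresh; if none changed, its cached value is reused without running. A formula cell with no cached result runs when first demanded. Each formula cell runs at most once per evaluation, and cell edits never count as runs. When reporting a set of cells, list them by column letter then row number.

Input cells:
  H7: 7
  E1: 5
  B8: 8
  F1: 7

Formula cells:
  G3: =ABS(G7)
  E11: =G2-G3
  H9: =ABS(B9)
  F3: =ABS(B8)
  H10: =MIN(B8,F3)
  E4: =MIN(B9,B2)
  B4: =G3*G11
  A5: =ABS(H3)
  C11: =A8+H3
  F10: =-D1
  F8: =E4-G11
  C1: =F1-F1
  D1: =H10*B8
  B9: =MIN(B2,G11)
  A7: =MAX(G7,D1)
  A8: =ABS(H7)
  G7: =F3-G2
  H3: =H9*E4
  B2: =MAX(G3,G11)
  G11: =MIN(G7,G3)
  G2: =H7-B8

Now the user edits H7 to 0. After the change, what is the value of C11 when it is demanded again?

First demand of the output computes:
  A8 = ABS(7) = 7
  F3 = ABS(8) = 8
  G2 = 7 - 8 = -1
  G7 = 8 - -1 = 9
  G3 = ABS(9) = 9
  G11 = MIN(9, 9) = 9
  B2 = MAX(9, 9) = 9
  B9 = MIN(9, 9) = 9
  E4 = MIN(9, 9) = 9
  H9 = ABS(9) = 9
  H3 = 9 * 9 = 81
  C11 = 7 + 81 = 88

After the edit, cleaning proceeds:
  A8: a read changed (H7 7->0) — executes, giving 0.
  G2: a read changed (H7 7->0) — executes, giving -8.
  G7: a read changed (G2 -1->-8) — executes, giving 16.
  G3: a read changed (G7 9->16) — executes, giving 16.
  G11: a read changed (G7 9->16; G3 9->16) — executes, giving 16.
  B2: a read changed (G3 9->16; G11 9->16) — executes, giving 16.
  B9: a read changed (B2 9->16; G11 9->16) — executes, giving 16.
  E4: a read changed (B9 9->16; B2 9->16) — executes, giving 16.
  H9: a read changed (B9 9->16) — executes, giving 16.
  H3: a read changed (H9 9->16; E4 9->16) — executes, giving 256.
  C11: a read changed (A8 7->0; H3 81->256) — executes, giving 256.

Demanding C11 again yields 256.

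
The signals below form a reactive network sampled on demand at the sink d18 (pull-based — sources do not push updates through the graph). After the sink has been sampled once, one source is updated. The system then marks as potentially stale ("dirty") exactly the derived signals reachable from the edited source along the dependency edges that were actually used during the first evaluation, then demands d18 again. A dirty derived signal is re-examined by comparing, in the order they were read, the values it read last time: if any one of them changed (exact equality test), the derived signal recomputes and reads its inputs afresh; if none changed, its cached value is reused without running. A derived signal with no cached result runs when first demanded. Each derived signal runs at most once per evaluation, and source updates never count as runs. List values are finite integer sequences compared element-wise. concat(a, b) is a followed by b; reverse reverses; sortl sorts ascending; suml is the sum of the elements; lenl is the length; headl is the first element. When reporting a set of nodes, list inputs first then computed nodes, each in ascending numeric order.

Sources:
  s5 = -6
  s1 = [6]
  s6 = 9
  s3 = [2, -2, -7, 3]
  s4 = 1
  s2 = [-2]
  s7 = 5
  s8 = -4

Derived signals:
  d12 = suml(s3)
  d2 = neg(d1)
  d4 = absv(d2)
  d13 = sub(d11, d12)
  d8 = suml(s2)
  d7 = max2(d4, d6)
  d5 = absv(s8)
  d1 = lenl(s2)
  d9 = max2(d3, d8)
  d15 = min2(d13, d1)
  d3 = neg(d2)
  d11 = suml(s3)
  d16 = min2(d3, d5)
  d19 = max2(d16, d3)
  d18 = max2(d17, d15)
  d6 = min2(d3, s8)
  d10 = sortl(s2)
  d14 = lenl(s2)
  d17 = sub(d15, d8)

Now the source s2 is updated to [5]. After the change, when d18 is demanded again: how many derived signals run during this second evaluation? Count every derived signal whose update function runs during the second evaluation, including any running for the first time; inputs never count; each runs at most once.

Run set: d1, d8, d17, d18 (4 run).
The important point: at d15 every value read last time is unchanged, so the dirty flag clears without a run.

Initial pass — values computed on the first demand:
  d1 = lenl([-2]) = 1
  d8 = suml([-2]) = -2
  d11 = suml([2, -2, -7, 3]) = -4
  d12 = suml([2, -2, -7, 3]) = -4
  d13 = sub(-4, -4) = 0
  d15 = min2(0, 1) = 0
  d17 = sub(0, -2) = 2
  d18 = max2(2, 0) = 2

Second demand — change propagation:
  d1: re-runs because s2 [-2]->[5]; new result 1 (unchanged).
  d8: re-runs because s2 [-2]->[5]; new result 5.
  d15: re-examined; everything it read last time is the same (d13 unchanged, d1 unchanged) — cache 0 kept, no run.
  d17: re-runs because d8 -2->5; new result -5.
  d18: re-runs because d17 2->-5; new result 0.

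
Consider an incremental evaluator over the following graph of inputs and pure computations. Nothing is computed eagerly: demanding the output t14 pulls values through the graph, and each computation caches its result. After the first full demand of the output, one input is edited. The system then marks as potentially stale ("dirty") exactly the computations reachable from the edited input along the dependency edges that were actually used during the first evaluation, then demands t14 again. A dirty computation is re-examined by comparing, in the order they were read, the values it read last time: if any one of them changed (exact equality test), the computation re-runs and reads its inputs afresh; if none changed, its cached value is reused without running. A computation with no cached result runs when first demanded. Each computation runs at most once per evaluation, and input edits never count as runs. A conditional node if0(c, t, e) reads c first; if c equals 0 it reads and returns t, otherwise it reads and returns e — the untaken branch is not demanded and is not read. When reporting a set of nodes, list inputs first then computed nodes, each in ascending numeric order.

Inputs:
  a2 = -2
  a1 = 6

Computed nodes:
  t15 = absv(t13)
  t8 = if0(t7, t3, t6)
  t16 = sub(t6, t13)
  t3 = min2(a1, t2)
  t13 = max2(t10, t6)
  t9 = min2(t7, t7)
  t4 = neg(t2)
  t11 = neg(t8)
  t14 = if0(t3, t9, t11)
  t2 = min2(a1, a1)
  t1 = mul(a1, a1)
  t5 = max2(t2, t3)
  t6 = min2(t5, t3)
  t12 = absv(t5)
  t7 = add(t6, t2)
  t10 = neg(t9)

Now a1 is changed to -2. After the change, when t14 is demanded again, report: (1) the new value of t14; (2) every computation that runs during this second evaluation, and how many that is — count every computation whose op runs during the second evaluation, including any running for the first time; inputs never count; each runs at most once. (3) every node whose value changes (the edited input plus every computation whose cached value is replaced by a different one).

t14 now evaluates to 2.
Run set: t2, t3, t5, t6, t7, t8, t11, t14 (8 run).
Changed values: a1, t2, t3, t5, t6, t7, t8, t11, t14.

Initial pass — values computed on the first demand:
  t2 = min2(6, 6) = 6
  t3 = min2(6, 6) = 6
  t5 = max2(6, 6) = 6
  t6 = min2(6, 6) = 6
  t7 = add(6, 6) = 12
  t8 = if0(t7=12 -> else branch t6) = 6
  t11 = neg(6) = -6
  t14 = if0(t3=6 -> else branch t11) = -6

Second demand — change propagation:
  t2: re-runs because a1 6->-2; a1 6->-2; new result -2.
  t3: re-runs because a1 6->-2; t2 6->-2; new result -2.
  t5: re-runs because t2 6->-2; t3 6->-2; new result -2.
  t6: re-runs because t5 6->-2; t3 6->-2; new result -2.
  t7: re-runs because t6 6->-2; t2 6->-2; new result -4.
  t8: re-runs because t7 12->-4; t6 6->-2; new result -2.
  t11: re-runs because t8 6->-2; new result 2.
  t14: re-runs because t3 6->-2; t11 -6->2; new result 2.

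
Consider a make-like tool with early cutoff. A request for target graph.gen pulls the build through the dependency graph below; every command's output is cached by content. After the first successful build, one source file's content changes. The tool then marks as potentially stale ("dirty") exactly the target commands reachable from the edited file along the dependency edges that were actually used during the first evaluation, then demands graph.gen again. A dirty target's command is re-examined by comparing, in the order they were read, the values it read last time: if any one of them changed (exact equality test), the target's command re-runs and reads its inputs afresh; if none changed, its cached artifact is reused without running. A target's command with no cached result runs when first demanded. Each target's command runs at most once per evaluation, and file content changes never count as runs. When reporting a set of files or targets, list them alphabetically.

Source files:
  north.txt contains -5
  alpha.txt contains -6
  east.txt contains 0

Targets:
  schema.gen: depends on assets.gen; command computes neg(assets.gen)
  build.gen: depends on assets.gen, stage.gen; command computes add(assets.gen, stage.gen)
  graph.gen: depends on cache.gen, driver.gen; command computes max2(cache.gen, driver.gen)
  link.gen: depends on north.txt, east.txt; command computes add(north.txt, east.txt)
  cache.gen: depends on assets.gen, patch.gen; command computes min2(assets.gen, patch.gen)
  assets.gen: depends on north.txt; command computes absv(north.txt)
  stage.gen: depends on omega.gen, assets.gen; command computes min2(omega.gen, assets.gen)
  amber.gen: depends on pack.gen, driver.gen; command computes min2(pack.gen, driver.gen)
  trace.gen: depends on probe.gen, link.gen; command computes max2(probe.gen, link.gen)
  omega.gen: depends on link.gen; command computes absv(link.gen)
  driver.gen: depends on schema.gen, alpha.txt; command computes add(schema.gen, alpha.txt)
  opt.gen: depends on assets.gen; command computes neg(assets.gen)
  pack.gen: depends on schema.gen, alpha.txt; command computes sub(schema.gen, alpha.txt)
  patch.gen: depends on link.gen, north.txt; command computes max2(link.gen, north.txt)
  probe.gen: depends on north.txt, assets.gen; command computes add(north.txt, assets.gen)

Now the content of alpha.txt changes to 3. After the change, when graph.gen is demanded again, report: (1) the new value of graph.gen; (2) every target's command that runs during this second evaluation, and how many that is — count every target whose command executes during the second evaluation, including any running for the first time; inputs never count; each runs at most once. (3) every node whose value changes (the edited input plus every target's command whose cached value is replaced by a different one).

Demanding graph.gen again yields -2.
2 target commands run: driver.gen, graph.gen.
The nodes whose values change: alpha.txt, driver.gen, graph.gen.

First demand of the output computes:
  assets.gen = absv(-5) = 5
  link.gen = add(-5, 0) = -5
  patch.gen = max2(-5, -5) = -5
  cache.gen = min2(5, -5) = -5
  schema.gen = neg(5) = -5
  driver.gen = add(-5, -6) = -11
  graph.gen = max2(-5, -11) = -5

After the edit, cleaning proceeds:
  driver.gen: a read changed (alpha.txt -6->3) — executes, giving -2.
  graph.gen: a read changed (driver.gen -11->-2) — executes, giving -2.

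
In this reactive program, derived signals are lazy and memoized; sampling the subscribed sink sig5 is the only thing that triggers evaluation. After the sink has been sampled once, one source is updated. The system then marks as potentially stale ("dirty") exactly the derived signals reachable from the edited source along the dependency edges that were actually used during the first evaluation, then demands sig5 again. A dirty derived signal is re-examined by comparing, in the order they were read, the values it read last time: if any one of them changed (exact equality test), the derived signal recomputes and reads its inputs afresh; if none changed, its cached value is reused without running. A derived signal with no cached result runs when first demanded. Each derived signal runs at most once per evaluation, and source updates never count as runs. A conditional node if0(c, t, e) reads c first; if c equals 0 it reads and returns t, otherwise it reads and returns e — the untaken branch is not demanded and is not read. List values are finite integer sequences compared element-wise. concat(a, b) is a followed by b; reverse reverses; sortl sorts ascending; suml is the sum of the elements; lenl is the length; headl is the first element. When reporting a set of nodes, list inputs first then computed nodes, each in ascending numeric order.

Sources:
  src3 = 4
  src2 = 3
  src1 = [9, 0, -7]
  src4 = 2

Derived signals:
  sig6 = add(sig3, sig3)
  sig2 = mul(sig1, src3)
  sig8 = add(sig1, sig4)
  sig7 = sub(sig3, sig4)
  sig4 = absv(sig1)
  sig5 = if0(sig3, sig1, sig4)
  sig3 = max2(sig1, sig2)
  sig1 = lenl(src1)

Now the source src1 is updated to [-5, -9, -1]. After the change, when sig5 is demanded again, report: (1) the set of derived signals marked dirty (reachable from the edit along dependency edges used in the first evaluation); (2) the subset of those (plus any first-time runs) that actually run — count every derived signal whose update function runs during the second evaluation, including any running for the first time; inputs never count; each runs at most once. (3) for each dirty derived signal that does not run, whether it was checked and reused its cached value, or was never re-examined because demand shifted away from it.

First demand of the output computes:
  sig1 = lenl([9, 0, -7]) = 3
  sig2 = mul(3, 4) = 12
  sig3 = max2(3, 12) = 12
  sig4 = absv(3) = 3
  sig5 = if0(sig3=12 -> else branch sig4) = 3

After the edit, cleaning proceeds:
  sig1: a read changed (src1 [9, 0, -7]->[-5, -9, -1]) — executes, giving 3 — identical to its old value.
  sig2: dirty, but its reads are unchanged (sig1 unchanged, src3 unchanged); cached 12 stands.
  sig3: dirty, but its reads are unchanged (sig1 unchanged, sig2 unchanged); cached 12 stands.
  sig4: dirty, but its reads are unchanged (sig1 unchanged); cached 3 stands.
  sig5: dirty, but its reads are unchanged (sig3 unchanged, sig4 unchanged); cached 3 stands.

Note the absorption at sig1: it re-runs yet its value is the same, leaving the output's value untouched.

The edit dirties: sig1, sig2, sig3, sig4, sig5.
1 derived signals run: sig1.
Cache hits after checking: sig2, sig3, sig4, sig5.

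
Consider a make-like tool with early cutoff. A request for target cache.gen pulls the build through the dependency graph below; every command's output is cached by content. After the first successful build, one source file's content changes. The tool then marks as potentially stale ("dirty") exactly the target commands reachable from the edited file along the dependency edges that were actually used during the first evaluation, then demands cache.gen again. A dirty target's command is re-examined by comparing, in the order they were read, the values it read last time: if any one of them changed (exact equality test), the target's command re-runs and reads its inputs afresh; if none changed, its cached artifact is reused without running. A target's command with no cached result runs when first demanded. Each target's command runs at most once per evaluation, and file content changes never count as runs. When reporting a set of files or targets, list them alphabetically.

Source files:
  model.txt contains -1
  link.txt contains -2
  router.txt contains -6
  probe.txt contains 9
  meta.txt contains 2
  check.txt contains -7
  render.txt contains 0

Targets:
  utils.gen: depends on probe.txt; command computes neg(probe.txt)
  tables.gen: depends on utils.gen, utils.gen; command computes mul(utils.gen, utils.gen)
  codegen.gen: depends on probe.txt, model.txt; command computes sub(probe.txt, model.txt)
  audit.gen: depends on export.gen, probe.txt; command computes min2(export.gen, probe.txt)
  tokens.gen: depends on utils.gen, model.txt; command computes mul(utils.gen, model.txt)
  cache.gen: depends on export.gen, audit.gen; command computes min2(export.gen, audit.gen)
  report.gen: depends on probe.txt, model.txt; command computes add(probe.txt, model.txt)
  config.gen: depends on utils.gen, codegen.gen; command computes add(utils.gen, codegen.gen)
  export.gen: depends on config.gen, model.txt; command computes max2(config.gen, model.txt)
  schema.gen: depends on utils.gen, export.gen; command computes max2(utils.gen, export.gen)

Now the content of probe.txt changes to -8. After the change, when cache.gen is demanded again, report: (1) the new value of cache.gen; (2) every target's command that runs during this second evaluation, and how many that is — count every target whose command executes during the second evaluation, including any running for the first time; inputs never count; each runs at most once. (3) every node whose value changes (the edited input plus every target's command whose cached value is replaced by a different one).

First demand of the output computes:
  codegen.gen = sub(9, -1) = 10
  utils.gen = neg(9) = -9
  config.gen = add(-9, 10) = 1
  export.gen = max2(1, -1) = 1
  audit.gen = min2(1, 9) = 1
  cache.gen = min2(1, 1) = 1

After the edit, cleaning proceeds:
  codegen.gen: a read changed (probe.txt 9->-8) — executes, giving -7.
  utils.gen: a read changed (probe.txt 9->-8) — executes, giving 8.
  config.gen: a read changed (utils.gen -9->8; codegen.gen 10->-7) — executes, giving 1 — identical to its old value.
  export.gen: dirty, but its reads are unchanged (config.gen unchanged, model.txt unchanged); cached 1 stands.
  audit.gen: a read changed (probe.txt 9->-8) — executes, giving -8.
  cache.gen: a read changed (audit.gen 1->-8) — executes, giving -8.

Note where the cutoff bites: export.gen is checked, finds nothing changed, and keeps its cache.

Demanding cache.gen again yields -8.
5 target commands run: audit.gen, cache.gen, codegen.gen, config.gen, utils.gen.
The nodes whose values change: audit.gen, cache.gen, codegen.gen, probe.txt, utils.gen.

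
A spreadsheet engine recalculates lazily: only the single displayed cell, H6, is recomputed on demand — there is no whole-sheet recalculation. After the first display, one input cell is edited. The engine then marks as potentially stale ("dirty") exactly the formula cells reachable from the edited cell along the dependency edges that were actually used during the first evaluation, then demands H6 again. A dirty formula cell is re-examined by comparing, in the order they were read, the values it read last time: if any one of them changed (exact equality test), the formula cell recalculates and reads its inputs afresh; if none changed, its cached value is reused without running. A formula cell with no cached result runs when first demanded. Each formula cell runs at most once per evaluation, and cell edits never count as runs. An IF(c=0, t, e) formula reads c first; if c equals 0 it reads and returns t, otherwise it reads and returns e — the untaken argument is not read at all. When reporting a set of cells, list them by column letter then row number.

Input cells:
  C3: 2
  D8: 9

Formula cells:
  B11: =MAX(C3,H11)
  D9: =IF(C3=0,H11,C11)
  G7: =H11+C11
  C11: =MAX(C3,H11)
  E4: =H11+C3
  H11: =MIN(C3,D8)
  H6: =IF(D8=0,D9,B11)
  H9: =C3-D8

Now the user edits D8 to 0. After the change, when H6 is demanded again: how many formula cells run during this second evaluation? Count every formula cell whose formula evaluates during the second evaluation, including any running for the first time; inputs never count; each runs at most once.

Formula cells that run: C11, D9, H6, H11 — 4 in total.
Key observation: a condition flipped, so demand moved to the other branch — B11 is never re-examined.

First evaluation (everything demanded from the output):
  H11 = MIN(2, 9) = 2
  B11 = MAX(2, 2) = 2
  H6 = IF(D8=0: D8=9 -> else branch B11) = 2

Propagation after the edit:
  H11: runs — D8 9->0; result 0.
  B11: marked dirty but never re-examined — demand shifted away from it.
  C11: demanded for the first time — runs, produces 2.
  D9: demanded for the first time — runs, produces 2.
  H6: runs — D8 9->0; result 2 (same value as before).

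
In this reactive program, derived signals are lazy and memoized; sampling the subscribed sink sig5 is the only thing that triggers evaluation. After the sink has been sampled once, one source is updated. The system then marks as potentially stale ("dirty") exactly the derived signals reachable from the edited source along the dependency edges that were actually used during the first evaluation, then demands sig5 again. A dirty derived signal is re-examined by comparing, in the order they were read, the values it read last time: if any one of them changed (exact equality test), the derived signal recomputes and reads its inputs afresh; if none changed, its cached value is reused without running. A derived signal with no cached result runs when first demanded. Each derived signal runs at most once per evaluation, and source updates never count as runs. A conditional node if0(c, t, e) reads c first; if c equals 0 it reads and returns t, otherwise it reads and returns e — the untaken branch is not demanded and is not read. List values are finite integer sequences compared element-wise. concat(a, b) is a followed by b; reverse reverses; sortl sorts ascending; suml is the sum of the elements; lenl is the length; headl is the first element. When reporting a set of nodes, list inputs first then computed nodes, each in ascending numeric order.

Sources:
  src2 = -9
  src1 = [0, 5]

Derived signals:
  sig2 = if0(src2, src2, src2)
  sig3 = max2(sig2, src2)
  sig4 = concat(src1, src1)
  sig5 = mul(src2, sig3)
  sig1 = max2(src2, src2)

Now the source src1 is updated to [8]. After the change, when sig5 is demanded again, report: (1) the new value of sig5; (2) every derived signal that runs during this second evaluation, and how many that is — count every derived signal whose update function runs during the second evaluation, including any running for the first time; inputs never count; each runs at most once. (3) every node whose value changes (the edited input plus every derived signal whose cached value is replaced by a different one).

Demanding sig5 again yields 81.
0 derived signals run: none.
The nodes whose values change: src1.
Note the shortcut — src1 feeds only undemanded nodes, so no recomputation happens.

First demand of the output computes:
  sig2 = if0(src2=-9 -> else branch src2) = -9
  sig3 = max2(-9, -9) = -9
  sig5 = mul(-9, -9) = 81

After the edit, cleaning proceeds:
  src1 only reaches undemanded nodes; the second demand re-runs nothing.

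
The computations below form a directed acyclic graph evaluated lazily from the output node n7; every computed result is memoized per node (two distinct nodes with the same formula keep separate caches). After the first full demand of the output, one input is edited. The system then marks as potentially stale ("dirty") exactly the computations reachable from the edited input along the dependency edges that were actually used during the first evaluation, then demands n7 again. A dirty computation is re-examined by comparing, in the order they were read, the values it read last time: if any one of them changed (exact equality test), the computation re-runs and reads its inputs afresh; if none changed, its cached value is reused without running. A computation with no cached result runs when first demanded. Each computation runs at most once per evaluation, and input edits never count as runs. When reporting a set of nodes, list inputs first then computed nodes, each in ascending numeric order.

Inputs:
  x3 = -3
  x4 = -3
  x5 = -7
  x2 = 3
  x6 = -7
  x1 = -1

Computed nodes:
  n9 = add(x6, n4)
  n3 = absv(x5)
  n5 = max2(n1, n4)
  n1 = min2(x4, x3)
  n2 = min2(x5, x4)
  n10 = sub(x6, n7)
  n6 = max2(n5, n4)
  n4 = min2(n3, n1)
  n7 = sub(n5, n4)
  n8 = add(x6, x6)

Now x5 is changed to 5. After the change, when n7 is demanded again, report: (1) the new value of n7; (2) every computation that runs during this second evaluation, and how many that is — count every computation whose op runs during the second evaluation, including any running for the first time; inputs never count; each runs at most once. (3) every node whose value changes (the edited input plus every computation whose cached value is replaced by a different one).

Demanding n7 again yields 0.
2 computations run: n3, n4.
The nodes whose values change: x5, n3.
Note the absorption at n4: it re-runs yet its value is the same, leaving the output's value untouched.

First demand of the output computes:
  n1 = min2(-3, -3) = -3
  n3 = absv(-7) = 7
  n4 = min2(7, -3) = -3
  n5 = max2(-3, -3) = -3
  n7 = sub(-3, -3) = 0

After the edit, cleaning proceeds:
  n3: a read changed (x5 -7->5) — executes, giving 5.
  n4: a read changed (n3 7->5) — executes, giving -3 — identical to its old value.
  n5: dirty, but its reads are unchanged (n1 unchanged, n4 unchanged); cached -3 stands.
  n7: dirty, but its reads are unchanged (n5 unchanged, n4 unchanged); cached 0 stands.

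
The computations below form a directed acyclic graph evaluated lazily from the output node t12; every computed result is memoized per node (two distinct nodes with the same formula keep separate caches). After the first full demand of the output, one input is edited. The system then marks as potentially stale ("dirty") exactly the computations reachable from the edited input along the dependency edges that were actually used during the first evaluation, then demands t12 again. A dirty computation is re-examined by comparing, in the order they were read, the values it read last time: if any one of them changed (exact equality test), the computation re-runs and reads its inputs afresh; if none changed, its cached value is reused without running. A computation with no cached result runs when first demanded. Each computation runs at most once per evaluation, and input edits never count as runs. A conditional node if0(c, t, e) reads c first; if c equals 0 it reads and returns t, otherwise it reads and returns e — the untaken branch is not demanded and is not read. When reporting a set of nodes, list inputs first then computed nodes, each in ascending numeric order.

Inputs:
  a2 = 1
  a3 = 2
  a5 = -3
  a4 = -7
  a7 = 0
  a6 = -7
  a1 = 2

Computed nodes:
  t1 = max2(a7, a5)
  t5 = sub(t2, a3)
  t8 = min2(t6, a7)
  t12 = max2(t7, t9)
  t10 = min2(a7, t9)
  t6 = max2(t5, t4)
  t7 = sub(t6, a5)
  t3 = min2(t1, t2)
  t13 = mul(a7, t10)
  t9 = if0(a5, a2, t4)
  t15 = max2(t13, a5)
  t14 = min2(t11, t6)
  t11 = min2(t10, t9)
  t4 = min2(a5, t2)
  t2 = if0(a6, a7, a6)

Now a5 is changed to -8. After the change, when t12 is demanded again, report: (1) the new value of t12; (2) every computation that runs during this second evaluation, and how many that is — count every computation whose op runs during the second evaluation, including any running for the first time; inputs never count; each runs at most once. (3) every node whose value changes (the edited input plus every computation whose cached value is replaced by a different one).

Demanding t12 again yields 0.
5 computations run: t4, t6, t7, t9, t12.
The nodes whose values change: a5, t4, t6, t7, t9, t12.

First demand of the output computes:
  t2 = if0(a6=-7 -> else branch a6) = -7
  t4 = min2(-3, -7) = -7
  t5 = sub(-7, 2) = -9
  t6 = max2(-9, -7) = -7
  t7 = sub(-7, -3) = -4
  t9 = if0(a5=-3 -> else branch t4) = -7
  t12 = max2(-4, -7) = -4

After the edit, cleaning proceeds:
  t4: a read changed (a5 -3->-8) — executes, giving -8.
  t6: a read changed (t4 -7->-8) — executes, giving -8.
  t7: a read changed (t6 -7->-8; a5 -3->-8) — executes, giving 0.
  t9: a read changed (a5 -3->-8; t4 -7->-8) — executes, giving -8.
  t12: a read changed (t7 -4->0; t9 -7->-8) — executes, giving 0.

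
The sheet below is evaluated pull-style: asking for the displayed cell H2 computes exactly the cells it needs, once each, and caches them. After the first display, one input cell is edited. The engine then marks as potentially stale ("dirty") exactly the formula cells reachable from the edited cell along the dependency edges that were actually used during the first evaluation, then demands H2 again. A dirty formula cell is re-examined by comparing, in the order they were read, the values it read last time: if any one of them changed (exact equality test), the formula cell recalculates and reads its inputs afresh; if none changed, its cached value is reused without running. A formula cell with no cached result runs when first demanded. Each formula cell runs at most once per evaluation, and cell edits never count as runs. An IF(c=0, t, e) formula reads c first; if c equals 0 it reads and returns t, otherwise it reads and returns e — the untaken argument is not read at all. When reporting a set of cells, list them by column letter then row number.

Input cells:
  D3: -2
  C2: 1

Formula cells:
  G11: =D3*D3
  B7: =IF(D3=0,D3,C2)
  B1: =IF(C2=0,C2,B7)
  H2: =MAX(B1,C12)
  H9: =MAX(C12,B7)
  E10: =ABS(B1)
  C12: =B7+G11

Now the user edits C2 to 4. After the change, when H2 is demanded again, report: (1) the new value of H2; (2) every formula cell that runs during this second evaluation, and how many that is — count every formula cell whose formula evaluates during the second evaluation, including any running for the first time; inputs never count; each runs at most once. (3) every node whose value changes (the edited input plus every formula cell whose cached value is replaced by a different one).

Demanding H2 again yields 8.
4 formula cells run: B1, B7, C12, H2.
The nodes whose values change: B1, B7, C2, C12, H2.

First demand of the output computes:
  B7 = IF(D3=0: D3=-2 -> else branch C2) = 1
  B1 = IF(C2=0: C2=1 -> else branch B7) = 1
  G11 = -2 * -2 = 4
  C12 = 1 + 4 = 5
  H2 = MAX(1, 5) = 5

After the edit, cleaning proceeds:
  B7: a read changed (C2 1->4) — executes, giving 4.
  B1: a read changed (C2 1->4; B7 1->4) — executes, giving 4.
  C12: a read changed (B7 1->4) — executes, giving 8.
  H2: a read changed (B1 1->4; C12 5->8) — executes, giving 8.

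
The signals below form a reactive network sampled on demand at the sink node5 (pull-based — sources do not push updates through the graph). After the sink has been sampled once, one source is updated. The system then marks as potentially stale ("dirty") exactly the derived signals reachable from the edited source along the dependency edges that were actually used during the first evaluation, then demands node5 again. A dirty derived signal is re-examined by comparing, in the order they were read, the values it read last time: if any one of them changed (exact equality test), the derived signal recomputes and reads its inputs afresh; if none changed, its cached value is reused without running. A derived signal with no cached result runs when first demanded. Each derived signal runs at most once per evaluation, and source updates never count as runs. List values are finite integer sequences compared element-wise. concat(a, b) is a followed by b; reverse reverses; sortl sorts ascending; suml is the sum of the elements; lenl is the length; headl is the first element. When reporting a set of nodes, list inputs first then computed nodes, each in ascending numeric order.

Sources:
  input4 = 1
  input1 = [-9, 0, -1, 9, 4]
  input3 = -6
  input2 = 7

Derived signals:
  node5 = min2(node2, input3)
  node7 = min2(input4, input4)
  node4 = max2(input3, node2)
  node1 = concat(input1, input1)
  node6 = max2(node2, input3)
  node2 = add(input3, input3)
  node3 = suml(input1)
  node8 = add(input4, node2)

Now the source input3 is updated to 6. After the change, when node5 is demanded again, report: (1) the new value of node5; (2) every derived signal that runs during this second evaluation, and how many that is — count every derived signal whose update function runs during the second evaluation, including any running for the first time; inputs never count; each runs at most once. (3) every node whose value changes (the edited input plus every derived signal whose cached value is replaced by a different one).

Initial pass — values computed on the first demand:
  node2 = add(-6, -6) = -12
  node5 = min2(-12, -6) = -12

Second demand — change propagation:
  node2: re-runs because input3 -6->6; input3 -6->6; new result 12.
  node5: re-runs because node2 -12->12; input3 -6->6; new result 6.

node5 now evaluates to 6.
Run set: node2, node5 (2 run).
Changed values: input3, node2, node5.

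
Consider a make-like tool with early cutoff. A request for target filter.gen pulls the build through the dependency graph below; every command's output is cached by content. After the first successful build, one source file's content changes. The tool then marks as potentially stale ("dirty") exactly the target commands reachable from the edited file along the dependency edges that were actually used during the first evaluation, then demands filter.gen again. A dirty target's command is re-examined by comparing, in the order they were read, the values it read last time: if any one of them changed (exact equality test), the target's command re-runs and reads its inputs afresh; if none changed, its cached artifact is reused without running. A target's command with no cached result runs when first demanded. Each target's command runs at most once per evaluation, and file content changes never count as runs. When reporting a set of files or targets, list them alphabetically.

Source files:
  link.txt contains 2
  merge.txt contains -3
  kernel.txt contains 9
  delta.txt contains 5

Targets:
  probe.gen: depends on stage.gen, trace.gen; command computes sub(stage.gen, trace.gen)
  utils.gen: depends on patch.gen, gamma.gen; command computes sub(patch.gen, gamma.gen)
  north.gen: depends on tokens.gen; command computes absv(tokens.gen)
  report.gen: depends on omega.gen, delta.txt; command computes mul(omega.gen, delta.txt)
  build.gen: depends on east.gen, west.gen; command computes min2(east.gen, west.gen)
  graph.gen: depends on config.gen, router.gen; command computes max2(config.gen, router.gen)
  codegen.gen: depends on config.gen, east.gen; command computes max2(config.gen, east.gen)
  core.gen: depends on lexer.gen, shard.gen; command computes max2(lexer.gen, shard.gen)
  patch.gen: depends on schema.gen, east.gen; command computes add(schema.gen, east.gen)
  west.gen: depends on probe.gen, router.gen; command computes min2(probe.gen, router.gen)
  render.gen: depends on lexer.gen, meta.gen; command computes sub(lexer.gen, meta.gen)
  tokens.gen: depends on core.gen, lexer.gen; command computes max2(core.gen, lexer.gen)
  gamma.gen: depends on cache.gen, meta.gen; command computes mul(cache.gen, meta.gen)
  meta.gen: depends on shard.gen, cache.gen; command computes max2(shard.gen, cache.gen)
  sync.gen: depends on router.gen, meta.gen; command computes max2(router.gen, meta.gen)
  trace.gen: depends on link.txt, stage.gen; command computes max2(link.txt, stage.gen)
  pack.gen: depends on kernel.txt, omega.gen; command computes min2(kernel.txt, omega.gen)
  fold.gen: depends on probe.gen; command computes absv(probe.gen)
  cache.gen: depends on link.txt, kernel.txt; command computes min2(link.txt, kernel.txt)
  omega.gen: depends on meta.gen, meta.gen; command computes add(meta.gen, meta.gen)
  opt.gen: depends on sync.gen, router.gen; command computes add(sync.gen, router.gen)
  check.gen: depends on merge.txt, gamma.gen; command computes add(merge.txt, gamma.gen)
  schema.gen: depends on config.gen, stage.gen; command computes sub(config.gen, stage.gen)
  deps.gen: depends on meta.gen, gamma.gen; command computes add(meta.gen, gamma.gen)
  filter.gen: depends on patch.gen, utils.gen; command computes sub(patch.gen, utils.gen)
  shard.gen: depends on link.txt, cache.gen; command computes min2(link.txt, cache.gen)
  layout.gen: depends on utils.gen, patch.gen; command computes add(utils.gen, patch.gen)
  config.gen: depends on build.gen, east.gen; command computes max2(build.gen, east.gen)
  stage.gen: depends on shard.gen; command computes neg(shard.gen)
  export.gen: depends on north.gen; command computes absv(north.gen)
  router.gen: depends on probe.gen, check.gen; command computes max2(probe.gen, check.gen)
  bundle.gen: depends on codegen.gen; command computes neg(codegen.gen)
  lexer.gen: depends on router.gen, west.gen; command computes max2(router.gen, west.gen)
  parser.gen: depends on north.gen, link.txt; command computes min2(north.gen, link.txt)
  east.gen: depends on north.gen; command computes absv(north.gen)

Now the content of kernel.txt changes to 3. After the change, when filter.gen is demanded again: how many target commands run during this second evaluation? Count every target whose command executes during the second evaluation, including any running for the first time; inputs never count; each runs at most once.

First demand of the output computes:
  cache.gen = min2(2, 9) = 2
  shard.gen = min2(2, 2) = 2
  meta.gen = max2(2, 2) = 2
  gamma.gen = mul(2, 2) = 4
  check.gen = add(-3, 4) = 1
  stage.gen = neg(2) = -2
  trace.gen = max2(2, -2) = 2
  probe.gen = sub(-2, 2) = -4
  router.gen = max2(-4, 1) = 1
  west.gen = min2(-4, 1) = -4
  lexer.gen = max2(1, -4) = 1
  core.gen = max2(1, 2) = 2
  tokens.gen = max2(2, 1) = 2
  north.gen = absv(2) = 2
  east.gen = absv(2) = 2
  build.gen = min2(2, -4) = -4
  config.gen = max2(-4, 2) = 2
  schema.gen = sub(2, -2) = 4
  patch.gen = add(4, 2) = 6
  utils.gen = sub(6, 4) = 2
  filter.gen = sub(6, 2) = 4

After the edit, cleaning proceeds:
  cache.gen: a read changed (kernel.txt 9->3) — executes, giving 2 — identical to its old value.
  shard.gen: dirty, but its reads are unchanged (link.txt unchanged, cache.gen unchanged); cached 2 stands.
  meta.gen: dirty, but its reads are unchanged (shard.gen unchanged, cache.gen unchanged); cached 2 stands.
  gamma.gen: dirty, but its reads are unchanged (cache.gen unchanged, meta.gen unchanged); cached 4 stands.
  check.gen: dirty, but its reads are unchanged (merge.txt unchanged, gamma.gen unchanged); cached 1 stands.
  stage.gen: dirty, but its reads are unchanged (shard.gen unchanged); cached -2 stands.
  trace.gen: dirty, but its reads are unchanged (link.txt unchanged, stage.gen unchanged); cached 2 stands.
  probe.gen: dirty, but its reads are unchanged (stage.gen unchanged, trace.gen unchanged); cached -4 stands.
  router.gen: dirty, but its reads are unchanged (probe.gen unchanged, check.gen unchanged); cached 1 stands.
  west.gen: dirty, but its reads are unchanged (probe.gen unchanged, router.gen unchanged); cached -4 stands.
  lexer.gen: dirty, but its reads are unchanged (router.gen unchanged, west.gen unchanged); cached 1 stands.
  core.gen: dirty, but its reads are unchanged (lexer.gen unchanged, shard.gen unchanged); cached 2 stands.
  tokens.gen: dirty, but its reads are unchanged (core.gen unchanged, lexer.gen unchanged); cached 2 stands.
  north.gen: dirty, but its reads are unchanged (tokens.gen unchanged); cached 2 stands.
  east.gen: dirty, but its reads are unchanged (north.gen unchanged); cached 2 stands.
  build.gen: dirty, but its reads are unchanged (east.gen unchanged, west.gen unchanged); cached -4 stands.
  config.gen: dirty, but its reads are unchanged (build.gen unchanged, east.gen unchanged); cached 2 stands.
  schema.gen: dirty, but its reads are unchanged (config.gen unchanged, stage.gen unchanged); cached 4 stands.
  patch.gen: dirty, but its reads are unchanged (schema.gen unchanged, east.gen unchanged); cached 6 stands.
  utils.gen: dirty, but its reads are unchanged (patch.gen unchanged, gamma.gen unchanged); cached 2 stands.
  filter.gen: dirty, but its reads are unchanged (patch.gen unchanged, utils.gen unchanged); cached 4 stands.

Note the absorption at cache.gen: it re-runs yet its value is the same, leaving the output's value untouched.

1 target commands run: cache.gen.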